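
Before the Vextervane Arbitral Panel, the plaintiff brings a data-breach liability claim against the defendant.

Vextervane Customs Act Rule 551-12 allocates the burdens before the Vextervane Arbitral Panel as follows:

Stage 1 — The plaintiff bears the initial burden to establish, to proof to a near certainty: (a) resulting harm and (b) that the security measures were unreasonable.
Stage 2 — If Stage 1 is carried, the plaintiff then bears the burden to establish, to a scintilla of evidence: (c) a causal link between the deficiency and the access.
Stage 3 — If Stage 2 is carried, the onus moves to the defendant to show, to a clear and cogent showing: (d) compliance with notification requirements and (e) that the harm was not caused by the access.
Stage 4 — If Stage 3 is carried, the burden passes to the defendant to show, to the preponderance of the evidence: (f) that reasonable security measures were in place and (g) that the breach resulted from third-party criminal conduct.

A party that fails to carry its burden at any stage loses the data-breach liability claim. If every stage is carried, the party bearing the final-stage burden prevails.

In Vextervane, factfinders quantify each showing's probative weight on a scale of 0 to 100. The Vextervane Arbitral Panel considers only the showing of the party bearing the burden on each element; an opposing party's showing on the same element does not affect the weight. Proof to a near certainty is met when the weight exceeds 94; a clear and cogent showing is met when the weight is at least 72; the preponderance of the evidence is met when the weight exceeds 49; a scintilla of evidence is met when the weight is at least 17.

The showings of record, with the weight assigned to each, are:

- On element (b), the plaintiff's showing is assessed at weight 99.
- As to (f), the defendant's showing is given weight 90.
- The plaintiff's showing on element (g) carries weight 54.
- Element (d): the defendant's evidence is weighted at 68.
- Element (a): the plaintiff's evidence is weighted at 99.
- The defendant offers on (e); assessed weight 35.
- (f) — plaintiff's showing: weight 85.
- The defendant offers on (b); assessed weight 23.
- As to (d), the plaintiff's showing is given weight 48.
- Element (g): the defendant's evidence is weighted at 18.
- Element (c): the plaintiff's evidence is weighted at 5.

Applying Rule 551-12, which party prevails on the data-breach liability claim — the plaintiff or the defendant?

defendant

Stage 1 — burden on plaintiff; standard: proof to a near certainty (weight exceeds 94).
    (a): 99 > 94 [met]
    (b): 99 (defendant's 23 disregarded) > 94 [met]
  All elements met. The plaintiff retains the burden for Stage 2.
Stage 2 — burden on plaintiff; standard: a scintilla of evidence (weight is at least 17).
    (c): 5 < 17 [not met]
  Stage 2 not carried; the plaintiff fails its burden.
So the defendant prevails.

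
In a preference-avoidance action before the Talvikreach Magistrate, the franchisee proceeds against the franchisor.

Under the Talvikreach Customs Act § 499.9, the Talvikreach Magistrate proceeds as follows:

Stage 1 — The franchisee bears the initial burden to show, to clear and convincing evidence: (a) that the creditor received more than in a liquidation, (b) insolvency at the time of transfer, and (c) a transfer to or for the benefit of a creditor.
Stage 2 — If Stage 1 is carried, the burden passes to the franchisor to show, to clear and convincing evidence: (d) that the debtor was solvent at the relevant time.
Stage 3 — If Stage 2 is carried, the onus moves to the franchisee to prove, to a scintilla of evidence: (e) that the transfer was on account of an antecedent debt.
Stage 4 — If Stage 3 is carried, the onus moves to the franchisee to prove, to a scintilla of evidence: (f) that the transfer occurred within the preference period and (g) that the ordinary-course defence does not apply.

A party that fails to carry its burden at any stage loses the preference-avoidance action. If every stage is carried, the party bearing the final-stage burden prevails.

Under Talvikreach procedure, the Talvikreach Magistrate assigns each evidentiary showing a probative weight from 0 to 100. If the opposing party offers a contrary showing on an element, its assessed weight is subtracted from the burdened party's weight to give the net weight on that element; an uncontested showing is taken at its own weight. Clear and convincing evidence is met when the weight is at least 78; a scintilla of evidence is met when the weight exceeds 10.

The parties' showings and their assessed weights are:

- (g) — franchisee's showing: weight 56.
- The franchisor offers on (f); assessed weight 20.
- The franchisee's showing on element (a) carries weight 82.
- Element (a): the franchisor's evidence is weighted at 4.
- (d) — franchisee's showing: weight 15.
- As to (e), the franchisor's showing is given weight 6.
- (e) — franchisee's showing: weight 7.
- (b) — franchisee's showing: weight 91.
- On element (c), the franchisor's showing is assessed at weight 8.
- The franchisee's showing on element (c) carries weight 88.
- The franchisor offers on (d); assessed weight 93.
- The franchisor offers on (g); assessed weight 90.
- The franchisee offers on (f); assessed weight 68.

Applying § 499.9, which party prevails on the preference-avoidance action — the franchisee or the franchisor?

franchisor

Stage 1 — burden on franchisee; standard: clear and convincing evidence (weight is at least 78).
    (a): 82 − 4 = 78 ≥ 78 [met]
    (b): 91 ≥ 78 [met]
    (c): 88 − 8 = 80 ≥ 78 [met]
  All elements met. The burden passes to the franchisor.
Stage 2 — burden on franchisor; standard: clear and convincing evidence (weight is at least 78).
    (d): 93 − 15 = 78 ≥ 78 [met]
  Stage 2 is satisfied; the onus moves to the franchisee.
Stage 3 — burden on franchisee; standard: a scintilla of evidence (weight exceeds 10).
    (e): 7 − 6 = 1 ≤ 10 [not met]
  Not every element is met, so the franchisee fails to carry Stage 3.
The analysis ends at Stage 3; the franchisor prevails.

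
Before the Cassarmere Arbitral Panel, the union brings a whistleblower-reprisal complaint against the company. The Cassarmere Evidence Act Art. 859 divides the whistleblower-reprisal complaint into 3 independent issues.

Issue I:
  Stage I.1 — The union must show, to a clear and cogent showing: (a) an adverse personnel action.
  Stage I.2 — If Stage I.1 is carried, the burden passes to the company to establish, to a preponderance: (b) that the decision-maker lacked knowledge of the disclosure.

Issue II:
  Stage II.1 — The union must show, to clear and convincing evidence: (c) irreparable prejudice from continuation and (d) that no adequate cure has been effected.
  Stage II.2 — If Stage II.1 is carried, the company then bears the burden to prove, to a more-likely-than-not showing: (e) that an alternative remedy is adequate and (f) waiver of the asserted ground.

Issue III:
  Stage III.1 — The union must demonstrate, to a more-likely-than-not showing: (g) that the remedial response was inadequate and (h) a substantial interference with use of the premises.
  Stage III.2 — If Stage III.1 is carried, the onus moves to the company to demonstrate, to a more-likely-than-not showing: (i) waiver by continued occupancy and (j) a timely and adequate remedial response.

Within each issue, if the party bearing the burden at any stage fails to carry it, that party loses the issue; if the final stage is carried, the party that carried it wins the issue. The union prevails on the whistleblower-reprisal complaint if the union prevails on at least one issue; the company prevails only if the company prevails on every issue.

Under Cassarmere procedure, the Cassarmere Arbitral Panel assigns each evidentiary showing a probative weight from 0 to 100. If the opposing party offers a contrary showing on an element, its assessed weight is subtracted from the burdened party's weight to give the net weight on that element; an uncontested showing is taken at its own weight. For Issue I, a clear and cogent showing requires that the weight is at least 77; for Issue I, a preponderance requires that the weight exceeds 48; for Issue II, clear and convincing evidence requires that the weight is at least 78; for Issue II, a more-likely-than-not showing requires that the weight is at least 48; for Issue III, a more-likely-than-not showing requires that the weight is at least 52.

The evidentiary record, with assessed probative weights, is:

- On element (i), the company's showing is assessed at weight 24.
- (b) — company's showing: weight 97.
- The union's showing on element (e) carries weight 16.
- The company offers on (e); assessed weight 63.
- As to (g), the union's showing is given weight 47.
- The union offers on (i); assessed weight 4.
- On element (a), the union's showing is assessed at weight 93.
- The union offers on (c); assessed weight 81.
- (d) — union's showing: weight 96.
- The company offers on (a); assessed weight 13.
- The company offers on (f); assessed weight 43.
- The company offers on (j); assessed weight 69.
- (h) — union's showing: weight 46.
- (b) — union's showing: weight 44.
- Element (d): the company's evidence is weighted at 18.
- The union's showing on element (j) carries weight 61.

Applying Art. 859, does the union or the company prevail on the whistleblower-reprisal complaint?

union

— Issue I —
Stage I.1 (union, a clear and cogent showing, weight is at least 77): (a) net 93−13=80 ≥ 77 — meets.
  The union carries Stage I.1; the company now bears the burden.
Stage I.2 (company, a preponderance, weight exceeds 48): (b) net 97−44=53 > 48 — meets.
  Stage I.2 carried; the final stage is satisfied.
Every stage carried; the company prevails on this issue.
— Issue II —
At Stage II.1 the union must meet clear and convincing evidence (weight is at least 78): on (c) the weight is 81, ≥ 78, so (c) meets the standard; on (d) the weight is 96 less the opposing 18 gives net 78, ≥ 78, so (d) meets the standard.
  Stage II.1 carried; the burden shifts to the company.
At Stage II.2 the company must meet a more-likely-than-not showing (weight is at least 48): on (e) the weight is 63 less the opposing 16 gives net 47, < 48, so (e) does not meet the standard; on (f) the weight is 43, < 48, so (f) does not meet the standard.
  Not every element is met, so the company fails to carry Stage II.2.
So the union prevails on this issue.
— Issue III —
At Stage III.1 the union must meet a more-likely-than-not showing (weight is at least 52): on (g) the weight is 47, < 52, so (g) does not meet the standard; on (h) the weight is 46, < 52, so (h) does not meet the standard.
  Not every element is met, so the union fails to carry Stage III.1.
The company prevails on this issue.
Per-issue: Issue I → company; Issue II → union; Issue III → company. The union must prevail on at least one issue; overall, the union prevails.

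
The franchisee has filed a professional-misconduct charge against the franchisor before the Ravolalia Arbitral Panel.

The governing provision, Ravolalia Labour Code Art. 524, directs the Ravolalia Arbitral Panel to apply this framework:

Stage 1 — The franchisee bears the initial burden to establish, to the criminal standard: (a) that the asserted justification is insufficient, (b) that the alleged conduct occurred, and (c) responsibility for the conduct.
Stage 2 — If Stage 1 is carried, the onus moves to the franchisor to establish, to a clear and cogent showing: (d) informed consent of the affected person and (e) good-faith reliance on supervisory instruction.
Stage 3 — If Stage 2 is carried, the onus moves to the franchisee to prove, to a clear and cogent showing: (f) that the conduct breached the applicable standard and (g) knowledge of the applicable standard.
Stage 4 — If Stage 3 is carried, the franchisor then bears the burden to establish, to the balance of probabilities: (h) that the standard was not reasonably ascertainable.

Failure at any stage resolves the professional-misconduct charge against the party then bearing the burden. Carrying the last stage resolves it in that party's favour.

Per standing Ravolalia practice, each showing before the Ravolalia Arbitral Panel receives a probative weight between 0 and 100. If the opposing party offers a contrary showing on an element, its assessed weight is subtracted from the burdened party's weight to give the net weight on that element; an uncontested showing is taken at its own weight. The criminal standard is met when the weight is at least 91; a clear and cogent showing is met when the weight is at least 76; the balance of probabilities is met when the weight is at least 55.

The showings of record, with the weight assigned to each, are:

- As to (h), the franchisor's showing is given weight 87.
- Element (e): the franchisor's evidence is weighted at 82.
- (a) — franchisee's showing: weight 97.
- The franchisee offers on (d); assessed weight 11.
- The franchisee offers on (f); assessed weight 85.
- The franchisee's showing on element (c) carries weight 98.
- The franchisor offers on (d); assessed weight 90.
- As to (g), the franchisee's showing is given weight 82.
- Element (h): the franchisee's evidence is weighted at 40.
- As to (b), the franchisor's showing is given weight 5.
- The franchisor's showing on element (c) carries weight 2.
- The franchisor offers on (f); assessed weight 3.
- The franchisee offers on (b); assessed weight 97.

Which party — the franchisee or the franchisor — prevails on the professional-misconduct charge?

Stage 1 — burden on franchisee; standard: the criminal standard (weight is at least 91).
    (a): 97 ≥ 91 [met]
    (b): 97 − 5 = 92 ≥ 91 [met]
    (c): 98 − 2 = 96 ≥ 91 [met]
  Stage 1 carried; the burden shifts to the franchisor.
Stage 2 — burden on franchisor; standard: a clear and cogent showing (weight is at least 76).
    (d): 90 − 11 = 79 ≥ 76 [met]
    (e): 82 ≥ 76 [met]
  The franchisor carries Stage 2; the franchisee now bears the burden.
Stage 3 — burden on franchisee; standard: a clear and cogent showing (weight is at least 76).
    (f): 85 − 3 = 82 ≥ 76 [met]
    (g): 82 ≥ 76 [met]
  Stage 3 carried; the burden shifts to the franchisor.
Stage 4 — burden on franchisor; standard: the balance of probabilities (weight is at least 55).
    (h): 87 − 40 = 47 < 55 [not met]
  Not every element is met, so the franchisor fails to carry Stage 4.
So the franchisee prevails.

franchisee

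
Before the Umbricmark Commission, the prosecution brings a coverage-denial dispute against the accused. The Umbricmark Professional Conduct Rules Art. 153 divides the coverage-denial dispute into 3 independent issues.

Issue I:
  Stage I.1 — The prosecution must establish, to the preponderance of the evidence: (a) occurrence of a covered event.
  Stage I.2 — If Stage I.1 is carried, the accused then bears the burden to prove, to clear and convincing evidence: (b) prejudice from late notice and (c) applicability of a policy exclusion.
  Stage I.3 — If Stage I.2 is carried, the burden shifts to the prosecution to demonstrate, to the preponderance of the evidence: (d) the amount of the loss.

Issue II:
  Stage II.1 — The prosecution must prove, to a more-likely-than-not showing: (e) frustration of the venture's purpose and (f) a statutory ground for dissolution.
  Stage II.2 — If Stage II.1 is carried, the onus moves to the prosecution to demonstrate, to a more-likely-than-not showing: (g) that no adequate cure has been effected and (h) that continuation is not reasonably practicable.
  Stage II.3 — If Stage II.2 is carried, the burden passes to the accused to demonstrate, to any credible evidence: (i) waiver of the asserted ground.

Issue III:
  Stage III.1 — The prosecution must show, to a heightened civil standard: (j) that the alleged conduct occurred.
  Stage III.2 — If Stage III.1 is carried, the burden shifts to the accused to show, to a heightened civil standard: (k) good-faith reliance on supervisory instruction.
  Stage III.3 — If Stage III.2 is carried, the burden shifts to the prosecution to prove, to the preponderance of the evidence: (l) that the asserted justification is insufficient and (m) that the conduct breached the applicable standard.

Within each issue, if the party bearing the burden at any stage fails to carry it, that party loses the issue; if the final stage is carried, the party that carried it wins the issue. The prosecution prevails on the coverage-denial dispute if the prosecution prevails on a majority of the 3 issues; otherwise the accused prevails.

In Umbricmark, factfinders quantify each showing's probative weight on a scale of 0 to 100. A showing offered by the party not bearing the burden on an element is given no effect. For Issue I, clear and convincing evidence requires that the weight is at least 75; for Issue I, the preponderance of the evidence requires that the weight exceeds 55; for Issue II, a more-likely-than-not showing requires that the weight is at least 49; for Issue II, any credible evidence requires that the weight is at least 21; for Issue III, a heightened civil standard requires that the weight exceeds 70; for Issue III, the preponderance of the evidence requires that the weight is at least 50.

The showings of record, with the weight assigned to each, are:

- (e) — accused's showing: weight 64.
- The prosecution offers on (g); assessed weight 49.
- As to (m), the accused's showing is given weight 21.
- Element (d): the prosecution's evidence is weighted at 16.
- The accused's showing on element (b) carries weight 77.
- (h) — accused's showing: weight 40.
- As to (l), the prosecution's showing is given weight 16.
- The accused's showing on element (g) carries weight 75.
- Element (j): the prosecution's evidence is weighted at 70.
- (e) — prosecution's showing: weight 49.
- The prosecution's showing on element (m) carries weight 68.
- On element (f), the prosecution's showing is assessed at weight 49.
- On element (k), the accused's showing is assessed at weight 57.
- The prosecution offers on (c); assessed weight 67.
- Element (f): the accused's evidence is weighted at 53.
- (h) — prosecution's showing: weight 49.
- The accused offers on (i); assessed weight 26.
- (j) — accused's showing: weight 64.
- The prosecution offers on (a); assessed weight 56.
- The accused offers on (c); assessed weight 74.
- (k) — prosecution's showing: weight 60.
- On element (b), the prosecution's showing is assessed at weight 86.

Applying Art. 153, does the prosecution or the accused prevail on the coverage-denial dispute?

— Issue I —
Stage I.1 (prosecution, the preponderance of the evidence, weight exceeds 55): (a) 56 > 55 — meets.
  Stage I.1 is satisfied; the onus moves to the accused.
Stage I.2 (accused, clear and convincing evidence, weight is at least 75): (b) 77 (prosecution's 86 disregarded) ≥ 75 — meets; (c) 74 (prosecution's 67 disregarded) < 75 — fails.
  The accused does not carry Stage I.2.
The analysis ends at Stage I.2; the prosecution prevails on this issue.
— Issue II —
Stage II.1 — burden on prosecution; standard: a more-likely-than-not showing (weight is at least 49).
    (e): 49 (accused's 64 disregarded) ≥ 49 [met]
    (f): 49 (accused's 53 disregarded) ≥ 49 [met]
  Stage II.1 is satisfied; the prosecution continues to bear the burden.
Stage II.2 — burden on prosecution; standard: a more-likely-than-not showing (weight is at least 49).
    (g): 49 (accused's 75 disregarded) ≥ 49 [met]
    (h): 49 (accused's 40 disregarded) ≥ 49 [met]
  Stage II.2 carried; the burden shifts to the accused.
Stage II.3 — burden on accused; standard: any credible evidence (weight is at least 21).
    (i): 26 ≥ 21 [met]
  Stage II.3 carried; the final stage is satisfied.
With every stage satisfied, the accused prevails on this issue.
— Issue III —
At Stage III.1 the prosecution must meet a heightened civil standard (weight exceeds 70): on (j) the weight is 70 (the accused's 64 is given no effect), ≤ 70, so (j) does not meet the standard.
  The prosecution does not carry Stage III.1.
The accused prevails on this issue.
Per-issue: Issue I → prosecution; Issue II → accused; Issue III → accused. The prosecution must prevail on a majority of issues; overall, the accused prevails.

accused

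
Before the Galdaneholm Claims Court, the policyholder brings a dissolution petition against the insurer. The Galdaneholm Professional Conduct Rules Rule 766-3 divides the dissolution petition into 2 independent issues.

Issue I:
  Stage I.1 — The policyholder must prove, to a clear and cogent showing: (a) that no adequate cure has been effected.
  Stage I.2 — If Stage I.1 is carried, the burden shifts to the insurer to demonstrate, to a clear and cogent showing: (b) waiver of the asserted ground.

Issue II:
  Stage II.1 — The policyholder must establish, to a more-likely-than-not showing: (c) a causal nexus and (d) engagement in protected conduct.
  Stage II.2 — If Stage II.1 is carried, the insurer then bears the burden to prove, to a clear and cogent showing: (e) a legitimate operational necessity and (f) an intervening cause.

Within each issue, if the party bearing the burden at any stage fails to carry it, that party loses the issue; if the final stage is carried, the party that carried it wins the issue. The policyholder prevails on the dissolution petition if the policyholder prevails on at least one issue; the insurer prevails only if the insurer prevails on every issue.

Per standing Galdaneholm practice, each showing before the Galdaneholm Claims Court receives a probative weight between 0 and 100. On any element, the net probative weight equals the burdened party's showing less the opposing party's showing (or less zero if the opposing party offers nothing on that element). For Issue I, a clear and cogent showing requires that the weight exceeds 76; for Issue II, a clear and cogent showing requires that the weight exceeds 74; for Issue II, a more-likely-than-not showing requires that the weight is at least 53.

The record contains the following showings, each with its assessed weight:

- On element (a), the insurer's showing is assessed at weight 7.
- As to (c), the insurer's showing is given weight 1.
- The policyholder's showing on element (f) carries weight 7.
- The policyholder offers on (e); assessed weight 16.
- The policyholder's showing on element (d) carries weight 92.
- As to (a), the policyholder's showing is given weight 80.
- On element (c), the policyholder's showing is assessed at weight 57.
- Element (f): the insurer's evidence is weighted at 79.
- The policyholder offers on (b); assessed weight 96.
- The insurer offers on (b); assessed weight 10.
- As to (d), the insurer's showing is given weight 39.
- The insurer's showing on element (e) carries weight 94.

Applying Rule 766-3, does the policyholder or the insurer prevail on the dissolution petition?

policyholder

— Issue I —
Stage I.1 — burden on policyholder; standard: a clear and cogent showing (weight exceeds 76).
    (a): 80 − 7 = 73 ≤ 76 [not met]
  Not every element is met, so the policyholder fails to carry Stage I.1.
So the insurer prevails on this issue.
— Issue II —
Stage II.1 — burden on policyholder; standard: a more-likely-than-not showing (weight is at least 53).
    (c): 57 − 1 = 56 ≥ 53 [met]
    (d): 92 − 39 = 53 ≥ 53 [met]
  The policyholder carries Stage II.1; the insurer now bears the burden.
Stage II.2 — burden on insurer; standard: a clear and cogent showing (weight exceeds 74).
    (e): 94 − 16 = 78 > 74 [met]
    (f): 79 − 7 = 72 ≤ 74 [not met]
  Stage II.2 not carried; the insurer fails its burden.
The analysis ends at Stage II.2; the policyholder prevails on this issue.
Per-issue: Issue I → insurer; Issue II → policyholder. The policyholder must prevail on at least one issue; overall, the policyholder prevails.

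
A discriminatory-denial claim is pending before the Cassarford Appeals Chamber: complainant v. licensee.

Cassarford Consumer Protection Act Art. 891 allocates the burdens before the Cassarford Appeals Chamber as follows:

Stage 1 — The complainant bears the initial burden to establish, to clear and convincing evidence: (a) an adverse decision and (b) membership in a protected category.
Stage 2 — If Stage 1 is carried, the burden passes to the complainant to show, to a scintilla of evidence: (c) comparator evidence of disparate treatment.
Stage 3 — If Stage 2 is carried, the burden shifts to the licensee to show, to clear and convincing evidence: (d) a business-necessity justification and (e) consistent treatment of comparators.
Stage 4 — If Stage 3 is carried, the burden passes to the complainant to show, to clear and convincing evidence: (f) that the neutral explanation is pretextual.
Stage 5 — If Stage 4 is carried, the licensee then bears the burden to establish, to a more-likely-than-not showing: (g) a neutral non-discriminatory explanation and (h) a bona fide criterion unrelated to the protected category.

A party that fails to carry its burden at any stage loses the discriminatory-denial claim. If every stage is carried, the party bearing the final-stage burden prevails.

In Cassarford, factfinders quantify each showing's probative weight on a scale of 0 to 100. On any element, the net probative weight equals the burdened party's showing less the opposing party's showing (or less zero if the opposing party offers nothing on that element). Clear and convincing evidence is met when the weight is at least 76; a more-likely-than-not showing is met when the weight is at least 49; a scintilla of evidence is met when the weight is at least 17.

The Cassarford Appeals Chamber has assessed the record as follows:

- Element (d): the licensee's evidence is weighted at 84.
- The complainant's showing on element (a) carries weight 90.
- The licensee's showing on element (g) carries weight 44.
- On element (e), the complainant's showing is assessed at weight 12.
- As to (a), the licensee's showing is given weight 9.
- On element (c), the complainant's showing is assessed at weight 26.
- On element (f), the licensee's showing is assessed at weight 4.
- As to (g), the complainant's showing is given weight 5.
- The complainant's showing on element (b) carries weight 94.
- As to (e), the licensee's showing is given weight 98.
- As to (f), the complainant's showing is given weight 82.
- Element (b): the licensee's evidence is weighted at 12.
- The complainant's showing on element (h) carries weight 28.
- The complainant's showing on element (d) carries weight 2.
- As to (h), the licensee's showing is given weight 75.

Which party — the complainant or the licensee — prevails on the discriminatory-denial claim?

Stage 1 — burden on complainant; standard: clear and convincing evidence (weight is at least 76).
    (a): 90 − 9 = 81 ≥ 76 [met]
    (b): 94 − 12 = 82 ≥ 76 [met]
  Stage 1 carried; the burden remains with the complainant.
Stage 2 — burden on complainant; standard: a scintilla of evidence (weight is at least 17).
    (c): 26 ≥ 17 [met]
  The complainant carries Stage 2; the licensee now bears the burden.
Stage 3 — burden on licensee; standard: clear and convincing evidence (weight is at least 76).
    (d): 84 − 2 = 82 ≥ 76 [met]
    (e): 98 − 12 = 86 ≥ 76 [met]
  Stage 3 is satisfied; the onus moves to the complainant.
Stage 4 — burden on complainant; standard: clear and convincing evidence (weight is at least 76).
    (f): 82 − 4 = 78 ≥ 76 [met]
  All elements met. The burden passes to the licensee.
Stage 5 — burden on licensee; standard: a more-likely-than-not showing (weight is at least 49).
    (g): 44 − 5 = 39 < 49 [not met]
    (h): 75 − 28 = 47 < 49 [not met]
  The licensee does not carry Stage 5.
So the complainant prevails.

complainant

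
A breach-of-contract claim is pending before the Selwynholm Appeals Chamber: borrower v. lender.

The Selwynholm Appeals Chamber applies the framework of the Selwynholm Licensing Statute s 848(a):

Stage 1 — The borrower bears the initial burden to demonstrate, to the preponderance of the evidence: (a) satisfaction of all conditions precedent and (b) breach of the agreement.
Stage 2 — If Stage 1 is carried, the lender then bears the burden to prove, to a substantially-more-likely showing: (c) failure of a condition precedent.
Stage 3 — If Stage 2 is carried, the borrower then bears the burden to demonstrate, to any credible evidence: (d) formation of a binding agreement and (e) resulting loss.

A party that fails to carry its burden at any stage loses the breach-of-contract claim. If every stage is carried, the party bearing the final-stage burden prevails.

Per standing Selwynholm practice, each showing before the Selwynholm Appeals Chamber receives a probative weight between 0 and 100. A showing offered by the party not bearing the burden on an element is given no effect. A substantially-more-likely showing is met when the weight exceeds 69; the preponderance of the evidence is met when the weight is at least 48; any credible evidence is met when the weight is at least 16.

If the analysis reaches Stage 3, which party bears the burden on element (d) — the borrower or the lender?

Stage 3's rule assigns the burden to the borrower (to any credible evidence).

borrower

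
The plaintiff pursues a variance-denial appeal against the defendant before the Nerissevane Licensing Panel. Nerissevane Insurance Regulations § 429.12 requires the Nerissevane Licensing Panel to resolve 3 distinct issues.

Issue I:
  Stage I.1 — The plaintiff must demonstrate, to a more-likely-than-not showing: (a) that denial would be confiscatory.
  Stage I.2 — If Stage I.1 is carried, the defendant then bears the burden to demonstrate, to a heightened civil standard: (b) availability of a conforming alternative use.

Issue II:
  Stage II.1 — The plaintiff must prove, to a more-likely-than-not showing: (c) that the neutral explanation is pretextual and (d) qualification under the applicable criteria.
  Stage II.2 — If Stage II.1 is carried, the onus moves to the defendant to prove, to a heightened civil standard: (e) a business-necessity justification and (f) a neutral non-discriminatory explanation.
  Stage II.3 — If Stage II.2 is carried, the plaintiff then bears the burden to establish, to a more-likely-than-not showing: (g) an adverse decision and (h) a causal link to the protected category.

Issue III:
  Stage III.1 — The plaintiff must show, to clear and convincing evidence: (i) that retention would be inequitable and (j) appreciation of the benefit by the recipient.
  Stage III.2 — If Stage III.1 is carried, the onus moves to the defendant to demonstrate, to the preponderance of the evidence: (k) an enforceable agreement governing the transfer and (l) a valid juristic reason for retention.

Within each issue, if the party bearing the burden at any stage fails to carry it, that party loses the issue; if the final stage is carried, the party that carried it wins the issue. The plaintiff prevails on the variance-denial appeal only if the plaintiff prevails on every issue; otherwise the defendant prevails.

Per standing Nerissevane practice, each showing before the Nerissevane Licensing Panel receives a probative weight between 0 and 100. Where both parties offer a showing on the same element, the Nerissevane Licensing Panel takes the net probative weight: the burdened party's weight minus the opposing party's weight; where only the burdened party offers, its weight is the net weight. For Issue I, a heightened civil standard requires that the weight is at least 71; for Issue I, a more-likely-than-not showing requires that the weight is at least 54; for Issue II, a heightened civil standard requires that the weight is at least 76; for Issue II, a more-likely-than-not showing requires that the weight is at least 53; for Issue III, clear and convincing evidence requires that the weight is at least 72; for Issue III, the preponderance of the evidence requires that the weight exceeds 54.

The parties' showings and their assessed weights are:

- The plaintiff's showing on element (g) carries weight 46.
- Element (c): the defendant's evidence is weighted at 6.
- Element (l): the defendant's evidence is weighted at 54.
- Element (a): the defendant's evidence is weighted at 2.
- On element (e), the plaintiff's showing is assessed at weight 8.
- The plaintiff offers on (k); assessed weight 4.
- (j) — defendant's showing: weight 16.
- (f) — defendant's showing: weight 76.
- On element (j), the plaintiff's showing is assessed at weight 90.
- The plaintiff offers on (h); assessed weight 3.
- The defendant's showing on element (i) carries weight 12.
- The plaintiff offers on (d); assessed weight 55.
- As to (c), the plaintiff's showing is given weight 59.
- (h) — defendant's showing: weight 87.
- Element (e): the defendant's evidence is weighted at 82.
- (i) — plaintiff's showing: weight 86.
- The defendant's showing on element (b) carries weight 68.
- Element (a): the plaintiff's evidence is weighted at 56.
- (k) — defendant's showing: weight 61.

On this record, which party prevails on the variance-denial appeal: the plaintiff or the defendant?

— Issue I —
Stage I.1 — burden on plaintiff; standard: a more-likely-than-not showing (weight is at least 54).
    (a): 56 − 2 = 54 ≥ 54 [met]
  Stage I.1 is satisfied; the onus moves to the defendant.
Stage I.2 — burden on defendant; standard: a heightened civil standard (weight is at least 71).
    (b): 68 < 71 [not met]
  The defendant does not carry Stage I.2.
The analysis ends at Stage I.2; the plaintiff prevails on this issue.
— Issue II —
At Stage II.1 the plaintiff must meet a more-likely-than-not showing (weight is at least 53): on (c) the weight is 59 less the opposing 6 gives net 53, which does reach 53, so (c) meets the standard; on (d) the weight is 55, ≥ 53, so (d) meets the standard.
  Stage II.1 is satisfied; the onus moves to the defendant.
At Stage II.2 the defendant must meet a heightened civil standard (weight is at least 76): on (e) the weight is 82 less the opposing 8 gives net 74, < 76, so (e) does not meet the standard; on (f) the weight is 76, which does reach 76, so (f) meets the standard.
  The defendant does not carry Stage II.2.
The plaintiff prevails on this issue.
— Issue III —
Stage III.1 (plaintiff, clear and convincing evidence, weight is at least 72): (i) net 86−12=74 ≥ 72 — meets; (j) net 90−16=74 ≥ 72 — meets.
  All elements met. The burden passes to the defendant.
Stage III.2 (defendant, the preponderance of the evidence, weight exceeds 54): (k) net 61−4=57 > 54 — meets; (l) 54 ≤ 54 — fails.
  Not every element is met, so the defendant fails to carry Stage III.2.
The plaintiff prevails on this issue.
Per-issue: Issue I → plaintiff; Issue II → plaintiff; Issue III → plaintiff. The plaintiff must prevail on every issue; overall, the plaintiff prevails.

plaintiff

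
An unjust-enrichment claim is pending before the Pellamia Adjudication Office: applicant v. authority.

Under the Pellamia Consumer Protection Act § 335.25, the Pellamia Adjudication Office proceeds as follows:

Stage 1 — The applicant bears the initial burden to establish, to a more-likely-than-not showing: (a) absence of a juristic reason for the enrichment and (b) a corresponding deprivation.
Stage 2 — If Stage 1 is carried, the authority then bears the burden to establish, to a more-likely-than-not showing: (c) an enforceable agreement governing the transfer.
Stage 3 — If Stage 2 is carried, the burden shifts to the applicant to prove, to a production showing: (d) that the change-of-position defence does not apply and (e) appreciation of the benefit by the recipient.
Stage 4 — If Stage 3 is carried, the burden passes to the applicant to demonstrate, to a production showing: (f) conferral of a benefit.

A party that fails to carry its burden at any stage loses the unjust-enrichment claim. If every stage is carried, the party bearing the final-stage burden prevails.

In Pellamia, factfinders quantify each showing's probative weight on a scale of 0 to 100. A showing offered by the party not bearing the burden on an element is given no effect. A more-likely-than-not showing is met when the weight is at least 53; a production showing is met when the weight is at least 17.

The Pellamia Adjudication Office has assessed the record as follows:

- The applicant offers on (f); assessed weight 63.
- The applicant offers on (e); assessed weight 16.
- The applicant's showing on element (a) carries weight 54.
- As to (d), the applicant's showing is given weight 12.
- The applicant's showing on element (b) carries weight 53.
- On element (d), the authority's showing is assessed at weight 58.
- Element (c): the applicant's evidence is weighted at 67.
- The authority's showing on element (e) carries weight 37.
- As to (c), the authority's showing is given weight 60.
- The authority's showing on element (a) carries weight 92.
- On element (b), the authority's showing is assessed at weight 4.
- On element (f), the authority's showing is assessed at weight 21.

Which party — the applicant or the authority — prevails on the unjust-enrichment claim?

authority

At Stage 1 the applicant must meet a more-likely-than-not showing (weight is at least 53): on (a) the weight is 54 (the authority's 92 is given no effect), ≥ 53, so (a) meets the standard; on (b) the weight is 53 (the authority's 4 is given no effect), ≥ 53, so (b) meets the standard.
  Stage 1 carried; the burden shifts to the authority.
At Stage 2 the authority must meet a more-likely-than-not showing (weight is at least 53): on (c) the weight is 60 (the applicant's 67 is given no effect), ≥ 53, so (c) meets the standard.
  All elements met. The burden passes to the applicant.
At Stage 3 the applicant must meet a production showing (weight is at least 17): on (d) the weight is 12 (the authority's 58 is given no effect), < 17, so (d) does not meet the standard; on (e) the weight is 16 (the authority's 37 is given no effect), < 17, so (e) does not meet the standard.
  The applicant does not carry Stage 3.
So the authority prevails.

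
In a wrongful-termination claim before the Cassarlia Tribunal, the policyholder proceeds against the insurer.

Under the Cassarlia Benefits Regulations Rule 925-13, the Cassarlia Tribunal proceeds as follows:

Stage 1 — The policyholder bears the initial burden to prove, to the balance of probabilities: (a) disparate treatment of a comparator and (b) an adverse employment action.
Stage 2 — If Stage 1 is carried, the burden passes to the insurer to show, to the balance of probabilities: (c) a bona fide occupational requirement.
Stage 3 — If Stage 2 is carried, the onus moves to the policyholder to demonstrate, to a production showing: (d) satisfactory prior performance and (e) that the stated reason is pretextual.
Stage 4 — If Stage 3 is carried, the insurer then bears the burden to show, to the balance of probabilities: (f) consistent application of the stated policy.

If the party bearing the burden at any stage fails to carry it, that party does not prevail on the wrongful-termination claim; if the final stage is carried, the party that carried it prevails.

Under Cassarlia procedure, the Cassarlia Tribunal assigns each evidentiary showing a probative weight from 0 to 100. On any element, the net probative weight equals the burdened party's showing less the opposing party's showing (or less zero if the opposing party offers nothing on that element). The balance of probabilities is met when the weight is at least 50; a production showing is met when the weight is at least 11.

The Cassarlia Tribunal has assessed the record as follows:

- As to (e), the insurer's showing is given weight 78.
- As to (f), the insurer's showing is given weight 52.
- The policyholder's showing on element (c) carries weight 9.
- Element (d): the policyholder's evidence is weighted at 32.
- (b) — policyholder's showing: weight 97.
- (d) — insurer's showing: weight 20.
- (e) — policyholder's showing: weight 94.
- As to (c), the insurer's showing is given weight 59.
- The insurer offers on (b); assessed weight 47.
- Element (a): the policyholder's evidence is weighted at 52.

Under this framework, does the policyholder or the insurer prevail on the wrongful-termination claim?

insurer

At Stage 1 the policyholder must meet the balance of probabilities (weight is at least 50): on (a) the weight is 52, which does reach 50, so (a) meets the standard; on (b) the weight is 97 less the opposing 47 gives net 50, which does reach 50, so (b) meets the standard.
  The policyholder carries Stage 1; the insurer now bears the burden.
At Stage 2 the insurer must meet the balance of probabilities (weight is at least 50): on (c) the weight is 59 less the opposing 9 gives net 50, ≥ 50, so (c) meets the standard.
  Stage 2 is satisfied; the onus moves to the policyholder.
At Stage 3 the policyholder must meet a production showing (weight is at least 11): on (d) the weight is 32 less the opposing 20 gives net 12, ≥ 11, so (d) meets the standard; on (e) the weight is 94 less the opposing 78 gives net 16, which does reach 11, so (e) meets the standard.
  Stage 3 is satisfied; the onus moves to the insurer.
At Stage 4 the insurer must meet the balance of probabilities (weight is at least 50): on (f) the weight is 52, which does reach 50, so (f) meets the standard.
  Stage 4 carried; the final stage is satisfied.
Every stage carried; the insurer prevails.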